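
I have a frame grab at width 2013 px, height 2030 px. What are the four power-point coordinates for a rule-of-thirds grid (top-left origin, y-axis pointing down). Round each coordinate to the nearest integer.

(671, 677), (1342, 677), (671, 1353), (1342, 1353)

One third of 2013 is 671; one third of 2030 is 676.67.
Vertical third lines at x = 671 and x = 1342; horizontal third lines at y = 677 and y = 1353.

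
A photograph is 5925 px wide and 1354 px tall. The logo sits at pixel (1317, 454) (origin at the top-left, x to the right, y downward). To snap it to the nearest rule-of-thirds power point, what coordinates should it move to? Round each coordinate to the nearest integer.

x = 1975 px, y = 451 px

Third lines: x ∈ {1975, 3950}, y ∈ {451, 903}.
1317 is closer to x = 1975; 454 is closer to y = 451.
So the nearest intersection is the upper-left power point.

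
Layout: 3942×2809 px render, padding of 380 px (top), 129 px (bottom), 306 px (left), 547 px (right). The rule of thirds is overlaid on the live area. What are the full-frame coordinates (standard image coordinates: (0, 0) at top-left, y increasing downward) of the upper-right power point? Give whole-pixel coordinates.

(2365, 1147)

Content width = 3942 − 306 − 547 = 3089 px; content height = 2809 − 380 − 129 = 2300 px.
Upper-right is two-thirds across and one-third down within the live area.
x = 306 + 2 × 3089/3 = 306 + 2059.33 ≈ 2365
y = 380 + 1 × 2300/3 = 380 + 766.67 ≈ 1147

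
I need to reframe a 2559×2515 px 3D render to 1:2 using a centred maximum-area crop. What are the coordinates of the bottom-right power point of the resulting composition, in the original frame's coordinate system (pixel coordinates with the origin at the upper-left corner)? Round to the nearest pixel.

x = 1489 px, y = 1677 px

2559/2515 > 1/2, so the 1:2 crop keeps the full height 2515 and trims width to 2515 × 1/2 = 1257.50 px.
Left offset = (2559 − 1257.50)/2 = 650.75 px; top offset = 0.
Bottom-right is two-thirds across and two-thirds down within the crop:
x = 650.75 + 2 × 1257.50/3 ≈ 1489; y = 0.00 + 2 × 2515.00/3 ≈ 1677.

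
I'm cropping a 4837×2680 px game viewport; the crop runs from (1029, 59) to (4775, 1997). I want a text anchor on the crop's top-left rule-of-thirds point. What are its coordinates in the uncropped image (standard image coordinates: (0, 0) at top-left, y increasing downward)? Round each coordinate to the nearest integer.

(2278, 705)

Crop width = 4775 − 1029 = 3746 px; one third is 1248.67 px.
Crop height = 1997 − 59 = 1938 px; one third is 646.00 px.
The top-left point is one-third across and one-third down within the crop:
x = 1029 + 1 × 1248.67 ≈ 2278; y = 59 + 1 × 646.00 ≈ 705.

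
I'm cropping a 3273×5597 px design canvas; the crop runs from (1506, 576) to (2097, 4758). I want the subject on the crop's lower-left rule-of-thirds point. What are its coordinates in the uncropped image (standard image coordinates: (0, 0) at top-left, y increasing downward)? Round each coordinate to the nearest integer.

x = 1703 px, y = 3364 px

Crop width = 2097 − 1506 = 591 px; one third is 197.00 px.
Crop height = 4758 − 576 = 4182 px; one third is 1394.00 px.
The lower-left point is one-third across and two-thirds down within the crop:
x = 1506 + 1 × 197.00 ≈ 1703; y = 576 + 2 × 1394.00 ≈ 3364.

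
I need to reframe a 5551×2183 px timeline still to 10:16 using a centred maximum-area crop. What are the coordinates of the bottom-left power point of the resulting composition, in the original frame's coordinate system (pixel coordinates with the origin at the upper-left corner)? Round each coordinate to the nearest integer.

5551/2183 > 10/16, so the 10:16 crop keeps the full height 2183 and trims width to 2183 × 10/16 = 1364.38 px.
Left offset = (5551 − 1364.38)/2 = 2093.31 px; top offset = 0.
Bottom-left is one-third across and two-thirds down within the crop:
x = 2093.31 + 1 × 1364.38/3 ≈ 2548; y = 0.00 + 2 × 2183.00/3 ≈ 1455.

(2548, 1455)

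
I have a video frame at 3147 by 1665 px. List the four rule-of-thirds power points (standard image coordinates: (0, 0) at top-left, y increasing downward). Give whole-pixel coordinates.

(1049, 555), (2098, 555), (1049, 1110), (2098, 1110)

One third of 3147 is 1049; one third of 1665 is 555.
Vertical third lines at x = 1049 and x = 2098; horizontal third lines at y = 555 and y = 1110.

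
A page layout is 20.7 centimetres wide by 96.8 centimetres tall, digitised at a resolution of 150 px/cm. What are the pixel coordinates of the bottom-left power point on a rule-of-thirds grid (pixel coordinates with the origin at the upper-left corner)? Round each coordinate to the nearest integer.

(1035, 9680)

In pixels the canvas is 20.7 × 150 = 3105 wide and 96.8 × 150 = 14520 tall.
The bottom-left point is one-third across and two-thirds down:
x = 1 × 3105/3 ≈ 1035; y = 2 × 14520/3 ≈ 9680.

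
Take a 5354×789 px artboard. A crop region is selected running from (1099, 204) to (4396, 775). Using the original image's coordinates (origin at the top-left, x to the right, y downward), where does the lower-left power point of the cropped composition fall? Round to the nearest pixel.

Crop width = 4396 − 1099 = 3297 px; one third is 1099.00 px.
Crop height = 775 − 204 = 571 px; one third is 190.33 px.
The lower-left point is one-third across and two-thirds down within the crop:
x = 1099 + 1 × 1099.00 ≈ 2198; y = 204 + 2 × 190.33 ≈ 585.

x = 2198 px, y = 585 px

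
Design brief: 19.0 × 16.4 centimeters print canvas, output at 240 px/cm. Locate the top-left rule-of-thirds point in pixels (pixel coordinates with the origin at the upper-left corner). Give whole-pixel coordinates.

x = 1520 px, y = 1312 px

In pixels the canvas is 19.0 × 240 = 4560 wide and 16.4 × 240 = 3936 tall.
The top-left point is one-third across and one-third down:
x = 1 × 4560/3 ≈ 1520; y = 1 × 3936/3 ≈ 1312.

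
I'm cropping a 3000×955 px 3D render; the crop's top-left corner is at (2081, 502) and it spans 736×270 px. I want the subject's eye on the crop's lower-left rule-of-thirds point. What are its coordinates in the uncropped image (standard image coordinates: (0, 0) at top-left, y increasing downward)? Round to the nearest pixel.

One third of the crop width 736 is 245.33 px.
One third of the crop height 270 is 90.00 px.
The lower-left point is one-third across and two-thirds down within the crop:
x = 2081 + 1 × 245.33 ≈ 2326; y = 502 + 2 × 90.00 ≈ 682.

x = 2326 px, y = 682 px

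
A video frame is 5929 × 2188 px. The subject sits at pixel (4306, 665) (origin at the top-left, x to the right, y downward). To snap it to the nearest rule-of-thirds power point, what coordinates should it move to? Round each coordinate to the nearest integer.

x = 3953 px, y = 729 px

Third lines: x ∈ {1976, 3953}, y ∈ {729, 1459}.
4306 is closer to x = 3953; 665 is closer to y = 729.
So the nearest intersection is the upper-right power point.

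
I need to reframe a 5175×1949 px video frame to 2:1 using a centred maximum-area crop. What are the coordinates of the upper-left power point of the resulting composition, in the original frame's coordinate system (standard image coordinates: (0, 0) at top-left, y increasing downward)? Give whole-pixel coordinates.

(1938, 650)

5175/1949 > 2/1, so the 2:1 crop keeps the full height 1949 and trims width to 1949 × 2/1 = 3898.00 px.
Left offset = (5175 − 3898.00)/2 = 638.50 px; top offset = 0.
Upper-left is one-third across and one-third down within the crop:
x = 638.50 + 1 × 3898.00/3 ≈ 1938; y = 0.00 + 1 × 1949.00/3 ≈ 650.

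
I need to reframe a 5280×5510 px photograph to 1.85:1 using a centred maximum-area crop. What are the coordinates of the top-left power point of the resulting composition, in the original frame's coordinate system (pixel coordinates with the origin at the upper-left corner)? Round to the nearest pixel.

(1760, 2279)

5280/5510 < 1.85/1, so the 1.85:1 crop keeps the full width 5280 and trims height to 5280 × 1/1.85 = 2854.05 px.
Top offset = (5510 − 2854.05)/2 = 1327.97 px; left offset = 0.
Top-left is one-third across and one-third down within the crop:
x = 0.00 + 1 × 5280.00/3 ≈ 1760; y = 1327.97 + 1 × 2854.05/3 ≈ 2279.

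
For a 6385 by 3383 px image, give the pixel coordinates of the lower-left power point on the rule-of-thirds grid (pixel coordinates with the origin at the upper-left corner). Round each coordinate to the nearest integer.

The lower-left point sits one-third of the way across and two-thirds of the way down.
x = 1 × 6385/3 ≈ 2128; y = 2 × 3383/3 ≈ 2255.

(2128, 2255)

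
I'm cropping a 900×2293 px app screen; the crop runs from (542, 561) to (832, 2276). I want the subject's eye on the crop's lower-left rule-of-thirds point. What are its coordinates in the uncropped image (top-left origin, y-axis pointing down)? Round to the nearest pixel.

Crop width = 832 − 542 = 290 px; one third is 96.67 px.
Crop height = 2276 − 561 = 1715 px; one third is 571.67 px.
The lower-left point is one-third across and two-thirds down within the crop:
x = 542 + 1 × 96.67 ≈ 639; y = 561 + 2 × 571.67 ≈ 1704.

x = 639 px, y = 1704 px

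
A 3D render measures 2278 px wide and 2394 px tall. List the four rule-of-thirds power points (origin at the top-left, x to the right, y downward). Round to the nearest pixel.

One third of 2278 is 759.33; one third of 2394 is 798.
Vertical third lines at x = 759 and x = 1519; horizontal third lines at y = 798 and y = 1596.

(759, 798), (1519, 798), (759, 1596), (1519, 1596)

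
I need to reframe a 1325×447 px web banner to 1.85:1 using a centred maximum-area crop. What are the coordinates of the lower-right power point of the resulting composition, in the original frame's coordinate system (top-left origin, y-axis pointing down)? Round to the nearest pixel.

(800, 298)

1325/447 > 1.85/1, so the 1.85:1 crop keeps the full height 447 and trims width to 447 × 1.85/1 = 826.95 px.
Left offset = (1325 − 826.95)/2 = 249.02 px; top offset = 0.
Lower-right is two-thirds across and two-thirds down within the crop:
x = 249.02 + 2 × 826.95/3 ≈ 800; y = 0.00 + 2 × 447.00/3 ≈ 298.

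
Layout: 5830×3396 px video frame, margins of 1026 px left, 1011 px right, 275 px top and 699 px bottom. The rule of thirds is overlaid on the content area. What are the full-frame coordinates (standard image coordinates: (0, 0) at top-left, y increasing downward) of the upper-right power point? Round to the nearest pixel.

(3555, 1082)

Content width = 5830 − 1026 − 1011 = 3793 px; content height = 3396 − 275 − 699 = 2422 px.
Upper-right is two-thirds across and one-third down within the content area.
x = 1026 + 2 × 3793/3 = 1026 + 2528.67 ≈ 3555
y = 275 + 1 × 2422/3 = 275 + 807.33 ≈ 1082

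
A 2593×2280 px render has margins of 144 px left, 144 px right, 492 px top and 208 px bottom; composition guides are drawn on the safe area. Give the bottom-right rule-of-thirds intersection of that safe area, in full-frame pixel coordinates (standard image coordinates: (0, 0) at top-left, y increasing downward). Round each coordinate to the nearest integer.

Content width = 2593 − 144 − 144 = 2305 px; content height = 2280 − 492 − 208 = 1580 px.
Bottom-right is two-thirds across and two-thirds down within the safe area.
x = 144 + 2 × 2305/3 = 144 + 1536.67 ≈ 1681
y = 492 + 2 × 1580/3 = 492 + 1053.33 ≈ 1545

(1681, 1545)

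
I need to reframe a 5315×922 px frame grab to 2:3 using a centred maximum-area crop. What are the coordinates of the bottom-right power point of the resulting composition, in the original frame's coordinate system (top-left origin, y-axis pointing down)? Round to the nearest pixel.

5315/922 > 2/3, so the 2:3 crop keeps the full height 922 and trims width to 922 × 2/3 = 614.67 px.
Left offset = (5315 − 614.67)/2 = 2350.17 px; top offset = 0.
Bottom-right is two-thirds across and two-thirds down within the crop:
x = 2350.17 + 2 × 614.67/3 ≈ 2760; y = 0.00 + 2 × 922.00/3 ≈ 615.

(2760, 615)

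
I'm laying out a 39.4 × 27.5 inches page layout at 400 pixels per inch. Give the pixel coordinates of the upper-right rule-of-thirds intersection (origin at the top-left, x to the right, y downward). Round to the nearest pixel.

In pixels the canvas is 39.4 × 400 = 15760 wide and 27.5 × 400 = 11000 tall.
The upper-right point is two-thirds across and one-third down:
x = 2 × 15760/3 ≈ 10507; y = 1 × 11000/3 ≈ 3667.

(10507, 3667)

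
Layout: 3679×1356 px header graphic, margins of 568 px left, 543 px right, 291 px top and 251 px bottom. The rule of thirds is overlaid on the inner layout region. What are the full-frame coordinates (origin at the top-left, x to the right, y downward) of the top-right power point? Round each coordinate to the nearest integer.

x = 2280 px, y = 562 px

Content width = 3679 − 568 − 543 = 2568 px; content height = 1356 − 291 − 251 = 814 px.
Top-right is two-thirds across and one-third down within the inner layout region.
x = 568 + 2 × 2568/3 = 568 + 1712.00 ≈ 2280
y = 291 + 1 × 814/3 = 291 + 271.33 ≈ 562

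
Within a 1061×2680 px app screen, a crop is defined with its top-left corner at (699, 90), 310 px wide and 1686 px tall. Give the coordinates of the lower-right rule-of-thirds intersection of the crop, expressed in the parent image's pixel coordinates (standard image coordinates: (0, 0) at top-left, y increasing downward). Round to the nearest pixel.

One third of the crop width 310 is 103.33 px.
One third of the crop height 1686 is 562.00 px.
The lower-right point is two-thirds across and two-thirds down within the crop:
x = 699 + 2 × 103.33 ≈ 906; y = 90 + 2 × 562.00 ≈ 1214.

(906, 1214)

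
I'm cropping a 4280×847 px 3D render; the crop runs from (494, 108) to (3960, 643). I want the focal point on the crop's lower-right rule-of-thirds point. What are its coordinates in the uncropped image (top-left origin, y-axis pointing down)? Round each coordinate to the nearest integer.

Crop width = 3960 − 494 = 3466 px; one third is 1155.33 px.
Crop height = 643 − 108 = 535 px; one third is 178.33 px.
The lower-right point is two-thirds across and two-thirds down within the crop:
x = 494 + 2 × 1155.33 ≈ 2805; y = 108 + 2 × 178.33 ≈ 465.

(2805, 465)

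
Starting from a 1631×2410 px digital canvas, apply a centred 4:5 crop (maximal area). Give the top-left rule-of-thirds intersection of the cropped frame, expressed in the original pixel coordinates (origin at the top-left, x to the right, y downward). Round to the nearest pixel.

1631/2410 < 4/5, so the 4:5 crop keeps the full width 1631 and trims height to 1631 × 5/4 = 2038.75 px.
Top offset = (2410 − 2038.75)/2 = 185.62 px; left offset = 0.
Top-left is one-third across and one-third down within the crop:
x = 0.00 + 1 × 1631.00/3 ≈ 544; y = 185.62 + 1 × 2038.75/3 ≈ 865.

(544, 865)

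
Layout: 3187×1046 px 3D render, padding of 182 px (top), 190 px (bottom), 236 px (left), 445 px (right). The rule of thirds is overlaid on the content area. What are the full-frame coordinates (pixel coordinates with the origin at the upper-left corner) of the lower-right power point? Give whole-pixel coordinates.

x = 1907 px, y = 631 px

Content width = 3187 − 236 − 445 = 2506 px; content height = 1046 − 182 − 190 = 674 px.
Lower-right is two-thirds across and two-thirds down within the content area.
x = 236 + 2 × 2506/3 = 236 + 1670.67 ≈ 1907
y = 182 + 2 × 674/3 = 182 + 449.33 ≈ 631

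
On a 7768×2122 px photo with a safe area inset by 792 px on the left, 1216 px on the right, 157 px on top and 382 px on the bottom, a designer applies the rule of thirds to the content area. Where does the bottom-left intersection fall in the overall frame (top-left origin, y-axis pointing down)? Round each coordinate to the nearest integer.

(2712, 1212)

Content width = 7768 − 792 − 1216 = 5760 px; content height = 2122 − 157 − 382 = 1583 px.
Bottom-left is one-third across and two-thirds down within the content area.
x = 792 + 1 × 5760/3 = 792 + 1920.00 ≈ 2712
y = 157 + 2 × 1583/3 = 157 + 1055.33 ≈ 1212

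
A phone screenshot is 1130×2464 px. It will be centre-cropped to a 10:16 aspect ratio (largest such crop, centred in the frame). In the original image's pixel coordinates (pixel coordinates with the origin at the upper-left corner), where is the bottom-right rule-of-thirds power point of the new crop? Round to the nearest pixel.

1130/2464 < 10/16, so the 10:16 crop keeps the full width 1130 and trims height to 1130 × 16/10 = 1808.00 px.
Top offset = (2464 − 1808.00)/2 = 328.00 px; left offset = 0.
Bottom-right is two-thirds across and two-thirds down within the crop:
x = 0.00 + 2 × 1130.00/3 ≈ 753; y = 328.00 + 2 × 1808.00/3 ≈ 1533.

(753, 1533)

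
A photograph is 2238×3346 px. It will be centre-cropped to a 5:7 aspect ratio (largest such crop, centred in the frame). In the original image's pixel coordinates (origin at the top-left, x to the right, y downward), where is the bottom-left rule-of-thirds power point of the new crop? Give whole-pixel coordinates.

2238/3346 < 5/7, so the 5:7 crop keeps the full width 2238 and trims height to 2238 × 7/5 = 3133.20 px.
Top offset = (3346 − 3133.20)/2 = 106.40 px; left offset = 0.
Bottom-left is one-third across and two-thirds down within the crop:
x = 0.00 + 1 × 2238.00/3 ≈ 746; y = 106.40 + 2 × 3133.20/3 ≈ 2195.

x = 746 px, y = 2195 px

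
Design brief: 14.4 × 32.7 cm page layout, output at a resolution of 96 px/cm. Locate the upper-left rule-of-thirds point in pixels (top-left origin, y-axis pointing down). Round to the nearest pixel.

(461, 1046)

In pixels the canvas is 14.4 × 96 = 1382.4 wide and 32.7 × 96 = 3139.2 tall.
The upper-left point is one-third across and one-third down:
x = 1 × 1382.4/3 ≈ 461; y = 1 × 3139.2/3 ≈ 1046.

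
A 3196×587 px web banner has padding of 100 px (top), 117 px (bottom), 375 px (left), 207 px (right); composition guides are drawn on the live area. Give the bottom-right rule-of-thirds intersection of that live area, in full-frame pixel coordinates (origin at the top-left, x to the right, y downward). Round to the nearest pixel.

Content width = 3196 − 375 − 207 = 2614 px; content height = 587 − 100 − 117 = 370 px.
Bottom-right is two-thirds across and two-thirds down within the live area.
x = 375 + 2 × 2614/3 = 375 + 1742.67 ≈ 2118
y = 100 + 2 × 370/3 = 100 + 246.67 ≈ 347

(2118, 347)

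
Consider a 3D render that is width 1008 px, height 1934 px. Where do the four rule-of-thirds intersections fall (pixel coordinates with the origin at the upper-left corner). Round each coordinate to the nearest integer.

One third of 1008 is 336; one third of 1934 is 644.67.
Vertical third lines at x = 336 and x = 672; horizontal third lines at y = 645 and y = 1289.

(336, 645), (672, 645), (336, 1289), (672, 1289)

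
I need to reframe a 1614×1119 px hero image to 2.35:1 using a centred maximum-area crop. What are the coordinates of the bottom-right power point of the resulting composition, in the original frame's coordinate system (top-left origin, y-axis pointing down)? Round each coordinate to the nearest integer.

1614/1119 < 2.35/1, so the 2.35:1 crop keeps the full width 1614 and trims height to 1614 × 1/2.35 = 686.81 px.
Top offset = (1119 − 686.81)/2 = 216.10 px; left offset = 0.
Bottom-right is two-thirds across and two-thirds down within the crop:
x = 0.00 + 2 × 1614.00/3 ≈ 1076; y = 216.10 + 2 × 686.81/3 ≈ 674.

(1076, 674)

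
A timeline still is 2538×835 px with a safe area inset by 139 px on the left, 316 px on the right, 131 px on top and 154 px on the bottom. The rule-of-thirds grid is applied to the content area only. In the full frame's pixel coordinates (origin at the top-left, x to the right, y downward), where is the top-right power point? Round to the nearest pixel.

x = 1528 px, y = 314 px

Content width = 2538 − 139 − 316 = 2083 px; content height = 835 − 131 − 154 = 550 px.
Top-right is two-thirds across and one-third down within the content area.
x = 139 + 2 × 2083/3 = 139 + 1388.67 ≈ 1528
y = 131 + 1 × 550/3 = 131 + 183.33 ≈ 314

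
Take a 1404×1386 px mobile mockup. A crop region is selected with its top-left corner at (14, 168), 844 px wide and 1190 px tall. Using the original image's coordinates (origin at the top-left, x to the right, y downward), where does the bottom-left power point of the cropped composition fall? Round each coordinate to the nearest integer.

One third of the crop width 844 is 281.33 px.
One third of the crop height 1190 is 396.67 px.
The bottom-left point is one-third across and two-thirds down within the crop:
x = 14 + 1 × 281.33 ≈ 295; y = 168 + 2 × 396.67 ≈ 961.

x = 295 px, y = 961 px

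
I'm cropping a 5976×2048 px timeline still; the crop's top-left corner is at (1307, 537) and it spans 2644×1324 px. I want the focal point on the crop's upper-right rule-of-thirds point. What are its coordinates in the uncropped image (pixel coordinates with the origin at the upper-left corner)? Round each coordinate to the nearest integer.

One third of the crop width 2644 is 881.33 px.
One third of the crop height 1324 is 441.33 px.
The upper-right point is two-thirds across and one-third down within the crop:
x = 1307 + 2 × 881.33 ≈ 3070; y = 537 + 1 × 441.33 ≈ 978.

(3070, 978)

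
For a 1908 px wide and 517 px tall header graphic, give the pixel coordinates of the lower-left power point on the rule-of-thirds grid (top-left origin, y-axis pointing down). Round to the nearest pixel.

(636, 345)

The lower-left point sits one-third of the way across and two-thirds of the way down.
x = 1 × 1908/3 ≈ 636; y = 2 × 517/3 ≈ 345.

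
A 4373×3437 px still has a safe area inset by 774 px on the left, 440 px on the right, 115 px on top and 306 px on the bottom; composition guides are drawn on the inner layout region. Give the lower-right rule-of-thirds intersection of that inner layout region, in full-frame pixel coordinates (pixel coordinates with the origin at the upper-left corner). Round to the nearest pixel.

Content width = 4373 − 774 − 440 = 3159 px; content height = 3437 − 115 − 306 = 3016 px.
Lower-right is two-thirds across and two-thirds down within the inner layout region.
x = 774 + 2 × 3159/3 = 774 + 2106.00 ≈ 2880
y = 115 + 2 × 3016/3 = 115 + 2010.67 ≈ 2126

x = 2880 px, y = 2126 px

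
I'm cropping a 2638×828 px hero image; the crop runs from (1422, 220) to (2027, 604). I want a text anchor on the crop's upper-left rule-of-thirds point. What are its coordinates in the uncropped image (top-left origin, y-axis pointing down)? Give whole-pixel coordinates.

Crop width = 2027 − 1422 = 605 px; one third is 201.67 px.
Crop height = 604 − 220 = 384 px; one third is 128.00 px.
The upper-left point is one-third across and one-third down within the crop:
x = 1422 + 1 × 201.67 ≈ 1624; y = 220 + 1 × 128.00 ≈ 348.

x = 1624 px, y = 348 px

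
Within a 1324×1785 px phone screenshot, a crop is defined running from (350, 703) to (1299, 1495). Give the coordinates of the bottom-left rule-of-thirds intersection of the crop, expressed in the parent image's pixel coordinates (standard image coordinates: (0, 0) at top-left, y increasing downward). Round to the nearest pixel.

(666, 1231)

Crop width = 1299 − 350 = 949 px; one third is 316.33 px.
Crop height = 1495 − 703 = 792 px; one third is 264.00 px.
The bottom-left point is one-third across and two-thirds down within the crop:
x = 350 + 1 × 316.33 ≈ 666; y = 703 + 2 × 264.00 ≈ 1231.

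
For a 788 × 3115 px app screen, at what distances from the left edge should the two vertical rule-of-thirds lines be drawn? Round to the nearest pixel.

263 px and 525 px

788 / 3 = 262.67, so the vertical lines sit at one and two thirds of 788.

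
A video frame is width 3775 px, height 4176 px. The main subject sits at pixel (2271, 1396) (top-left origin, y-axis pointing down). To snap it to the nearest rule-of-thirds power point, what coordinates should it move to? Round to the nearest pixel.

Third lines: x ∈ {1258, 2517}, y ∈ {1392, 2784}.
2271 is closer to x = 2517; 1396 is closer to y = 1392.
So the nearest intersection is the upper-right power point.

(2517, 1392)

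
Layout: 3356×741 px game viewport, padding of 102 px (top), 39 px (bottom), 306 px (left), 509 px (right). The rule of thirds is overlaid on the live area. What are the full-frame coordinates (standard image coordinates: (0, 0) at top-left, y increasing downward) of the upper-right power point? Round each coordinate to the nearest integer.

(2000, 302)

Content width = 3356 − 306 − 509 = 2541 px; content height = 741 − 102 − 39 = 600 px.
Upper-right is two-thirds across and one-third down within the live area.
x = 306 + 2 × 2541/3 = 306 + 1694.00 ≈ 2000
y = 102 + 1 × 600/3 = 102 + 200.00 ≈ 302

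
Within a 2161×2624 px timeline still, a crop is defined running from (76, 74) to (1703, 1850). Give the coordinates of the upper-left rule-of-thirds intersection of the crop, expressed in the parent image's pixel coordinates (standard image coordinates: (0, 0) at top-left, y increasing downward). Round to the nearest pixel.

x = 618 px, y = 666 px

Crop width = 1703 − 76 = 1627 px; one third is 542.33 px.
Crop height = 1850 − 74 = 1776 px; one third is 592.00 px.
The upper-left point is one-third across and one-third down within the crop:
x = 76 + 1 × 542.33 ≈ 618; y = 74 + 1 × 592.00 ≈ 666.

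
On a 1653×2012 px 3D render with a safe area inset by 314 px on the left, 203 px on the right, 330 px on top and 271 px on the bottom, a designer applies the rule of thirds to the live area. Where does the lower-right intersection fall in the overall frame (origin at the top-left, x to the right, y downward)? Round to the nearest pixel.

(1071, 1271)

Content width = 1653 − 314 − 203 = 1136 px; content height = 2012 − 330 − 271 = 1411 px.
Lower-right is two-thirds across and two-thirds down within the live area.
x = 314 + 2 × 1136/3 = 314 + 757.33 ≈ 1071
y = 330 + 2 × 1411/3 = 330 + 940.67 ≈ 1271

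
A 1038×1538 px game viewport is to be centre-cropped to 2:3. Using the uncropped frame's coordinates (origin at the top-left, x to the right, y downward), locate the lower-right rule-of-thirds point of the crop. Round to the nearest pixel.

1038/1538 > 2/3, so the 2:3 crop keeps the full height 1538 and trims width to 1538 × 2/3 = 1025.33 px.
Left offset = (1038 − 1025.33)/2 = 6.33 px; top offset = 0.
Lower-right is two-thirds across and two-thirds down within the crop:
x = 6.33 + 2 × 1025.33/3 ≈ 690; y = 0.00 + 2 × 1538.00/3 ≈ 1025.

(690, 1025)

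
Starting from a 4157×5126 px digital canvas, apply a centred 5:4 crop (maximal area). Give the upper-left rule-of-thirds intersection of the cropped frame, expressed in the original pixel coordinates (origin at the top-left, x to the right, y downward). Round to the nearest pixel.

4157/5126 < 5/4, so the 5:4 crop keeps the full width 4157 and trims height to 4157 × 4/5 = 3325.60 px.
Top offset = (5126 − 3325.60)/2 = 900.20 px; left offset = 0.
Upper-left is one-third across and one-third down within the crop:
x = 0.00 + 1 × 4157.00/3 ≈ 1386; y = 900.20 + 1 × 3325.60/3 ≈ 2009.

(1386, 2009)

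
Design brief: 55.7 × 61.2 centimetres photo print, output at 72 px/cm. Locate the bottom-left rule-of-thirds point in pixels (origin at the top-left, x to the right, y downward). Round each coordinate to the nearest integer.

(1337, 2938)

In pixels the canvas is 55.7 × 72 = 4010.4 wide and 61.2 × 72 = 4406.4 tall.
The bottom-left point is one-third across and two-thirds down:
x = 1 × 4010.4/3 ≈ 1337; y = 2 × 4406.4/3 ≈ 2938.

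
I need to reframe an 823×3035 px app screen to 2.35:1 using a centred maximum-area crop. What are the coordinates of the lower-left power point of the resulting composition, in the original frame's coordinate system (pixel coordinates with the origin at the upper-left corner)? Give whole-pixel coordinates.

x = 274 px, y = 1576 px

823/3035 < 2.35/1, so the 2.35:1 crop keeps the full width 823 and trims height to 823 × 1/2.35 = 350.21 px.
Top offset = (3035 − 350.21)/2 = 1342.39 px; left offset = 0.
Lower-left is one-third across and two-thirds down within the crop:
x = 0.00 + 1 × 823.00/3 ≈ 274; y = 1342.39 + 2 × 350.21/3 ≈ 1576.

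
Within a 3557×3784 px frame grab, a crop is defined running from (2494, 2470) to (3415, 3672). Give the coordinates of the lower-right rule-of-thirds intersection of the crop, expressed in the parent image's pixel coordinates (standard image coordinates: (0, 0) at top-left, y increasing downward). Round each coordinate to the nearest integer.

Crop width = 3415 − 2494 = 921 px; one third is 307.00 px.
Crop height = 3672 − 2470 = 1202 px; one third is 400.67 px.
The lower-right point is two-thirds across and two-thirds down within the crop:
x = 2494 + 2 × 307.00 ≈ 3108; y = 2470 + 2 × 400.67 ≈ 3271.

x = 3108 px, y = 3271 px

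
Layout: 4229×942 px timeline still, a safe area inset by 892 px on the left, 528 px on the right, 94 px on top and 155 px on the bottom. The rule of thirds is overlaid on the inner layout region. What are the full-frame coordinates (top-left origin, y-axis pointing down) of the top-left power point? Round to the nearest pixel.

Content width = 4229 − 892 − 528 = 2809 px; content height = 942 − 94 − 155 = 693 px.
Top-left is one-third across and one-third down within the inner layout region.
x = 892 + 1 × 2809/3 = 892 + 936.33 ≈ 1828
y = 94 + 1 × 693/3 = 94 + 231.00 ≈ 325

(1828, 325)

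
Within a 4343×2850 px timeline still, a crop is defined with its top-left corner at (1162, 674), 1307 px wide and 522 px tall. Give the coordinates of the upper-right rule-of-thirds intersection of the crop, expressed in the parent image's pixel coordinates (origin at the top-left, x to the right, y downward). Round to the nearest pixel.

One third of the crop width 1307 is 435.67 px.
One third of the crop height 522 is 174.00 px.
The upper-right point is two-thirds across and one-third down within the crop:
x = 1162 + 2 × 435.67 ≈ 2033; y = 674 + 1 × 174.00 ≈ 848.

x = 2033 px, y = 848 px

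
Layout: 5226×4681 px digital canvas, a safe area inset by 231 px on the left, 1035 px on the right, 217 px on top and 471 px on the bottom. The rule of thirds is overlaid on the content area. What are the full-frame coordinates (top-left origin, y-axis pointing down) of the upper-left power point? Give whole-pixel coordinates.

x = 1551 px, y = 1548 px

Content width = 5226 − 231 − 1035 = 3960 px; content height = 4681 − 217 − 471 = 3993 px.
Upper-left is one-third across and one-third down within the content area.
x = 231 + 1 × 3960/3 = 231 + 1320.00 ≈ 1551
y = 217 + 1 × 3993/3 = 217 + 1331.00 ≈ 1548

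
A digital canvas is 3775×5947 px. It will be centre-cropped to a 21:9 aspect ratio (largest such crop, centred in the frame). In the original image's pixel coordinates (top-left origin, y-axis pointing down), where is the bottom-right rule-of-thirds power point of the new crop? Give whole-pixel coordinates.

x = 2517 px, y = 3243 px

3775/5947 < 21/9, so the 21:9 crop keeps the full width 3775 and trims height to 3775 × 9/21 = 1617.86 px.
Top offset = (5947 − 1617.86)/2 = 2164.57 px; left offset = 0.
Bottom-right is two-thirds across and two-thirds down within the crop:
x = 0.00 + 2 × 3775.00/3 ≈ 2517; y = 2164.57 + 2 × 1617.86/3 ≈ 3243.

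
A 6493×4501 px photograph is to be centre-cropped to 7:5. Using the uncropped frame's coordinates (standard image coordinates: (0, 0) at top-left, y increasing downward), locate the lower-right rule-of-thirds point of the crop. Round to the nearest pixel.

6493/4501 > 7/5, so the 7:5 crop keeps the full height 4501 and trims width to 4501 × 7/5 = 6301.40 px.
Left offset = (6493 − 6301.40)/2 = 95.80 px; top offset = 0.
Lower-right is two-thirds across and two-thirds down within the crop:
x = 95.80 + 2 × 6301.40/3 ≈ 4297; y = 0.00 + 2 × 4501.00/3 ≈ 3001.

x = 4297 px, y = 3001 px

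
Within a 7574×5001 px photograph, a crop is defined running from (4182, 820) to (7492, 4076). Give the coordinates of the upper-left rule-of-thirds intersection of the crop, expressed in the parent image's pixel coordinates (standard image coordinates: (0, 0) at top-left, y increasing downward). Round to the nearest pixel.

x = 5285 px, y = 1905 px

Crop width = 7492 − 4182 = 3310 px; one third is 1103.33 px.
Crop height = 4076 − 820 = 3256 px; one third is 1085.33 px.
The upper-left point is one-third across and one-third down within the crop:
x = 4182 + 1 × 1103.33 ≈ 5285; y = 820 + 1 × 1085.33 ≈ 1905.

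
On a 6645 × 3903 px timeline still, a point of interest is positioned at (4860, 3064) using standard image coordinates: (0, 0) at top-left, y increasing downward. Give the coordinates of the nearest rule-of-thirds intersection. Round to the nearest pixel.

Third lines: x ∈ {2215, 4430}, y ∈ {1301, 2602}.
4860 is closer to x = 4430; 3064 is closer to y = 2602.
So the nearest intersection is the lower-right power point.

(4430, 2602)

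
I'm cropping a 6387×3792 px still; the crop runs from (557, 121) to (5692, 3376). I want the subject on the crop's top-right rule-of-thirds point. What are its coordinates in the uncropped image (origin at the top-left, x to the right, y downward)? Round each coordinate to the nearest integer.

Crop width = 5692 − 557 = 5135 px; one third is 1711.67 px.
Crop height = 3376 − 121 = 3255 px; one third is 1085.00 px.
The top-right point is two-thirds across and one-third down within the crop:
x = 557 + 2 × 1711.67 ≈ 3980; y = 121 + 1 × 1085.00 ≈ 1206.

x = 3980 px, y = 1206 px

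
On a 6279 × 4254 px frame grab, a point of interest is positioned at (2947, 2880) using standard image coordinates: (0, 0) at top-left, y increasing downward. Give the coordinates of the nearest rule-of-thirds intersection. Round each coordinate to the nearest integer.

(2093, 2836)

Third lines: x ∈ {2093, 4186}, y ∈ {1418, 2836}.
2947 is closer to x = 2093; 2880 is closer to y = 2836.
So the nearest intersection is the lower-left power point.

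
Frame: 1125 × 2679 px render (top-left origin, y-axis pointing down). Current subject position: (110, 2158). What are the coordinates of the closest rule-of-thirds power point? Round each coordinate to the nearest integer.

(375, 1786)

Third lines: x ∈ {375, 750}, y ∈ {893, 1786}.
110 is closer to x = 375; 2158 is closer to y = 1786.
So the nearest intersection is the lower-left power point.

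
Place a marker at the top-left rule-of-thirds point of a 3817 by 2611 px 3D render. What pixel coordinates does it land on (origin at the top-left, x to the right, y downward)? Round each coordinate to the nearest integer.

x = 1272 px, y = 870 px

The top-left point sits one-third of the way across and one-third of the way down.
x = 1 × 3817/3 ≈ 1272; y = 1 × 2611/3 ≈ 870.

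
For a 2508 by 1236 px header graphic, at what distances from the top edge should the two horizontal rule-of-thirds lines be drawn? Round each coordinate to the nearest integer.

412 px and 824 px

1236 / 3 = 412, so the horizontal lines sit at one and two thirds of 1236.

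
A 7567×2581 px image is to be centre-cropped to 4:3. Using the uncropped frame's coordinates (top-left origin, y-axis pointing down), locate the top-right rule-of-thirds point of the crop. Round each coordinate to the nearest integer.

(4357, 860)

7567/2581 > 4/3, so the 4:3 crop keeps the full height 2581 and trims width to 2581 × 4/3 = 3441.33 px.
Left offset = (7567 − 3441.33)/2 = 2062.83 px; top offset = 0.
Top-right is two-thirds across and one-third down within the crop:
x = 2062.83 + 2 × 3441.33/3 ≈ 4357; y = 0.00 + 1 × 2581.00/3 ≈ 860.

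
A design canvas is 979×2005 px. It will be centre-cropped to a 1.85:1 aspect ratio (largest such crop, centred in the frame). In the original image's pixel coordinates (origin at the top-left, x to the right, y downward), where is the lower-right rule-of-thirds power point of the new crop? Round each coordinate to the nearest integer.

x = 653 px, y = 1091 px

979/2005 < 1.85/1, so the 1.85:1 crop keeps the full width 979 and trims height to 979 × 1/1.85 = 529.19 px.
Top offset = (2005 − 529.19)/2 = 737.91 px; left offset = 0.
Lower-right is two-thirds across and two-thirds down within the crop:
x = 0.00 + 2 × 979.00/3 ≈ 653; y = 737.91 + 2 × 529.19/3 ≈ 1091.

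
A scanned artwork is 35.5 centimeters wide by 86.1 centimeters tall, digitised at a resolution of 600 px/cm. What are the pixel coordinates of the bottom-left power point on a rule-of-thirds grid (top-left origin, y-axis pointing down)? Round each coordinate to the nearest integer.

(7100, 34440)

In pixels the canvas is 35.5 × 600 = 21300 wide and 86.1 × 600 = 51660 tall.
The bottom-left point is one-third across and two-thirds down:
x = 1 × 21300/3 ≈ 7100; y = 2 × 51660/3 ≈ 34440.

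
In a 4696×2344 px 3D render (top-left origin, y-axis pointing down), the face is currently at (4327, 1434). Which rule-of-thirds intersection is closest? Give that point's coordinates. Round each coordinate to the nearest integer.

Third lines: x ∈ {1565, 3131}, y ∈ {781, 1563}.
4327 is closer to x = 3131; 1434 is closer to y = 1563.
So the nearest intersection is the lower-right power point.

(3131, 1563)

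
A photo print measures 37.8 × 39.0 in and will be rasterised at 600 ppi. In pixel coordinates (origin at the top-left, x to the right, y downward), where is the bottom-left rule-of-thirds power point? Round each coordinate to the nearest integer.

x = 7560 px, y = 15600 px

In pixels the canvas is 37.8 × 600 = 22680 wide and 39.0 × 600 = 23400 tall.
The bottom-left point is one-third across and two-thirds down:
x = 1 × 22680/3 ≈ 7560; y = 2 × 23400/3 ≈ 15600.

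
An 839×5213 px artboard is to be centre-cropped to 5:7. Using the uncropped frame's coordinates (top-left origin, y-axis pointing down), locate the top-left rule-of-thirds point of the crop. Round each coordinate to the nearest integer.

x = 280 px, y = 2411 px

839/5213 < 5/7, so the 5:7 crop keeps the full width 839 and trims height to 839 × 7/5 = 1174.60 px.
Top offset = (5213 − 1174.60)/2 = 2019.20 px; left offset = 0.
Top-left is one-third across and one-third down within the crop:
x = 0.00 + 1 × 839.00/3 ≈ 280; y = 2019.20 + 1 × 1174.60/3 ≈ 2411.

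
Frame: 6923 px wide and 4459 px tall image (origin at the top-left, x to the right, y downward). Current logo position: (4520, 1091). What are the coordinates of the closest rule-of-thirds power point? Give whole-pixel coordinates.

Third lines: x ∈ {2308, 4615}, y ∈ {1486, 2973}.
4520 is closer to x = 4615; 1091 is closer to y = 1486.
So the nearest intersection is the upper-right power point.

(4615, 1486)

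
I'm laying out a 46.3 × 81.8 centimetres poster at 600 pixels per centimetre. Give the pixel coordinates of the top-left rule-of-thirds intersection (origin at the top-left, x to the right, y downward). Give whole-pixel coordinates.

In pixels the canvas is 46.3 × 600 = 27780 wide and 81.8 × 600 = 49080 tall.
The top-left point is one-third across and one-third down:
x = 1 × 27780/3 ≈ 9260; y = 1 × 49080/3 ≈ 16360.

x = 9260 px, y = 16360 px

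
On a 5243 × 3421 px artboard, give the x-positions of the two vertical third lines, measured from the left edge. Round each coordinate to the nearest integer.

5243 / 3 = 1747.67, so the vertical lines sit at one and two thirds of 5243.

1748 px and 3495 px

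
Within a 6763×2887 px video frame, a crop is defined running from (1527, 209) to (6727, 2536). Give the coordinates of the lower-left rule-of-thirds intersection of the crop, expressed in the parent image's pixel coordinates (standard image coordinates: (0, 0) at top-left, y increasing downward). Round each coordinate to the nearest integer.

Crop width = 6727 − 1527 = 5200 px; one third is 1733.33 px.
Crop height = 2536 − 209 = 2327 px; one third is 775.67 px.
The lower-left point is one-third across and two-thirds down within the crop:
x = 1527 + 1 × 1733.33 ≈ 3260; y = 209 + 2 × 775.67 ≈ 1760.

x = 3260 px, y = 1760 px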